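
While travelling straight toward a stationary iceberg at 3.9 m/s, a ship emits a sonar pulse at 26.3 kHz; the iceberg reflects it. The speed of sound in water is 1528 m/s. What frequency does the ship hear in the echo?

26.4 kHz

The iceberg receives the sound from a moving source: f₁ = f₀ · v/(v − v_e) = 26.3 × 1528/1524.1 ≈ 26.4 kHz.
On the return leg the ship is a moving observer: f₂ = f₁ · (v + v_e)/v = 26.4 × 1531.9/1528 ≈ 26.4 kHz.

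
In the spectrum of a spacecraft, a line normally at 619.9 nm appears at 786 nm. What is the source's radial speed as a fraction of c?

0.233

λ'/λ₀ = 1.2679 > 1 (redshift), so the source is receding.
λ'/λ₀ = √((1 + β)/(1 − β)) for a receding source ⇒ β = (r² − 1)/(r² + 1) with r = λ'/λ₀.
β = (1.6077 − 1)/(1.6077 + 1) ≈ 0.233.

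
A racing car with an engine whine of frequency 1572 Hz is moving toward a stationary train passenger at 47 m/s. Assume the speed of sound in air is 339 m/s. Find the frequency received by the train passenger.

With the source moving toward a stationary observer, f' = f · v/(v − v_s).
f' = 1572 × 339/(339 − 47) = 1572 × 339/292 ≈ 1825 Hz.

1825 Hz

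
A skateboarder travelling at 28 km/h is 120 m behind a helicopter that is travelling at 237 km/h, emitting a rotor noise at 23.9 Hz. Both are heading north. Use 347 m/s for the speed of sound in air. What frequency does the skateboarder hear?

237 km/h = 65.83 m/s; 28 km/h = 7.778 m/s.
The skateboarder is behind, so the helicopter is moving away from it while the skateboarder is moving toward the helicopter.
With source receding and observer approaching, f' = f · (v + v_o)/(v + v_s).
f' = 23.9 × (347 + 7.778)/(347 + 65.83) = 23.9 × 354.78/412.83 ≈ 20.5 Hz.

20.5 Hz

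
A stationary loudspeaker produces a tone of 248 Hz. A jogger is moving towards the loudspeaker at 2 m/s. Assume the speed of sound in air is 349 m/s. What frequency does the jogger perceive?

Only the observer moves, toward the source, so f' = f · (v + v_o)/v.
f' = 248 × (349 + 2)/349 = 248 × 351/349 ≈ 249 Hz.

249 Hz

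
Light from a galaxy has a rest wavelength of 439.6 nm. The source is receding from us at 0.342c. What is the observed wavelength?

Relativistic Doppler for wavelength: λ' = λ₀ · √((1 + β)/(1 − β)).
λ' = 439.6 × √(1.3420/0.6580) = 439.6 × 1.42812 ≈ 627.8 nm.

627.8 nm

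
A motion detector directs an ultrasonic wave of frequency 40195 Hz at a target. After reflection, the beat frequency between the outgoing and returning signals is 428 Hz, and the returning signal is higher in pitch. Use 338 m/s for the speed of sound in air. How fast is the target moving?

Double Doppler shift off a moving reflector: f₂ = f₀ · (v + u)/(v − u) (u > 0 toward emitter).
Returning signal is higher, so f₂ = f₀ + Δf = 40195 + 428 = 40623 Hz.
Rearranging, u = v · (f₂ − f₀)/(f₂ + f₀) = 338 × 428/80818 ≈ 1.79 m/s.
So the target is moving at 1.79 m/s toward the emitter.

1.79 m/s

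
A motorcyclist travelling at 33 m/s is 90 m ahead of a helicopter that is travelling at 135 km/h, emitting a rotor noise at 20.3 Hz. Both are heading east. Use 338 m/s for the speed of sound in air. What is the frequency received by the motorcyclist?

20.6 Hz

135 km/h = 37.5 m/s.
The motorcyclist is ahead, so the helicopter is moving toward it while the motorcyclist is moving away from the helicopter.
Both move, so f' = f · (v − v_o)/(v − v_s).
f' = 20.3 × (338 − 33)/(338 − 37.5) = 20.3 × 305/300.5 ≈ 20.6 Hz.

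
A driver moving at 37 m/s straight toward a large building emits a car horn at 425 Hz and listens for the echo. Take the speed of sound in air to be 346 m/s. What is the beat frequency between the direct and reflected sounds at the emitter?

102 Hz

The large building receives the sound from a moving source: f₁ = f₀ · v/(v − v_e) = 425 × 346/309 ≈ 475.9 Hz.
On the return leg the driver is a moving observer: f₂ = f₁ · (v + v_e)/v = 475.9 × 383/346 ≈ 526.8 Hz.
Equivalently f₂ = f₀ · (v + v_e)/(v − v_e).
Beat against the emitted tone: |f₂ − f₀| = 2v_e·f₀/(v − v_e) = 2 × 37 × 425/309 ≈ 102 Hz.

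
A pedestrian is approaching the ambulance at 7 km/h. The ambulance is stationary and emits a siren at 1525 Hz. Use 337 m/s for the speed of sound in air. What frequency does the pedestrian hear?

1534 Hz

7 km/h = 1.944 m/s.
Only the observer moves, toward the source, so f' = f · (v + v_o)/v.
f' = 1525 × (337 + 1.944)/337 = 1525 × 338.94/337 ≈ 1534 Hz.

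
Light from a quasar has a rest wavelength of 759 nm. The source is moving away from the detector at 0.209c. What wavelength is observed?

Relativistic Doppler for wavelength: λ' = λ₀ · √((1 + β)/(1 − β)).
λ' = 759 × √(1.2090/0.7910) = 759 × 1.23630 ≈ 938.4 nm.

938.4 nm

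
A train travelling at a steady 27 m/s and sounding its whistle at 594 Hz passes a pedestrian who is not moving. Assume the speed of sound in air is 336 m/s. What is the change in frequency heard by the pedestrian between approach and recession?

96.1 Hz

Approaching: f₁ = f · v/(v − v_s) = 594 × 336/309 ≈ 645.9 Hz.
Receding: f₂ = f · v/(v + v_s) = 594 × 336/363 ≈ 549.8 Hz.
Drop: f₁ − f₂ = 2f·v·v_s/(v² − v_s²) = 2 × 594 × 336 × 27/(336² − 27²) ≈ 96.1 Hz.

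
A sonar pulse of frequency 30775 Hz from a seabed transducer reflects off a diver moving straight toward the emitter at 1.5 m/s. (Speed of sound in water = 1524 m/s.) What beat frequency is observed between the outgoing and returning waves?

The diver first receives the wave as a moving observer: f₁ = f₀ · (v + u)/v = 30775 × (1524 + 1.5)/1524 ≈ 30805.3 Hz.
On reflection it acts as a source moving toward the stationary detector: f₂ = f₁ · v/(v − u) = 30805.3 × 1524/1522.5 ≈ 30835.6 Hz.
Beat frequency: |f₂ − f₀| = 2u·f₀/(v − u) = 2 × 1.5 × 30775/1522.5 ≈ 61 Hz.

61 Hz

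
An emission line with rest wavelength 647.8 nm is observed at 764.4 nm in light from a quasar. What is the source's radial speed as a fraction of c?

0.164c

λ'/λ₀ = 1.1800 > 1 (redshift), so the source is receding.
λ'/λ₀ = √((1 + β)/(1 − β)) for a receding source ⇒ β = (r² − 1)/(r² + 1) with r = λ'/λ₀.
β = (1.3924 − 1)/(1.3924 + 1) ≈ 0.164.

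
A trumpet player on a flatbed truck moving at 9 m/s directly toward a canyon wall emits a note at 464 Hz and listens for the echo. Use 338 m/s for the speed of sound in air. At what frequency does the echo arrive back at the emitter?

489 Hz

The canyon wall receives the sound from a moving source: f₁ = f₀ · v/(v − v_e) = 464 × 338/329 ≈ 477 Hz.
On the return leg the trumpet player on a flatbed truck is a moving observer: f₂ = f₁ · (v + v_e)/v = 477 × 347/338 ≈ 489 Hz.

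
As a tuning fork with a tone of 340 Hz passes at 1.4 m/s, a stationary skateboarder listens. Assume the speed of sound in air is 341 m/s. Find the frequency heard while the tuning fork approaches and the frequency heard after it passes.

Approaching: f₁ = f · v/(v − v_s) = 340 × 341/339.6 ≈ 341 Hz.
Receding: f₂ = f · v/(v + v_s) = 340 × 341/342.4 ≈ 339 Hz.

341 Hz approaching; 339 Hz receding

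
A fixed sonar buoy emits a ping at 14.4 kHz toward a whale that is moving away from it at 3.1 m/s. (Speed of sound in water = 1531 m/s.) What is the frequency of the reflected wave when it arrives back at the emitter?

At the whale (a moving observer), f₁ = f₀ · (v − u)/v = 14.4 × 1527.9/1531 ≈ 14.37 kHz.
The reflection then acts as a moving source: f₂ = f₁ · v/(v + u) ≈ 14.34 kHz.

14.34 kHz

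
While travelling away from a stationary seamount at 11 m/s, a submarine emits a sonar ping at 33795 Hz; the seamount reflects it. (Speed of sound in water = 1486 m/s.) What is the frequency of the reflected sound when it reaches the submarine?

The seamount receives the sound from a moving source: f₁ = f₀ · v/(v + v_e) = 33795 × 1486/1497 ≈ 33547 Hz.
On the return leg the submarine is a moving observer: f₂ = f₁ · (v − v_e)/v = 33547 × 1475/1486 ≈ 33298 Hz.

33298 Hz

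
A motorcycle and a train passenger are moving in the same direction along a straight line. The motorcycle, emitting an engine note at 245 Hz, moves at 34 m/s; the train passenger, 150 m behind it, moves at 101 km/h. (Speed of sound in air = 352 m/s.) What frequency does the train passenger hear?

241 Hz

101 km/h = 28.06 m/s.
The train passenger is behind, so the motorcycle is moving away from it while the train passenger is moving toward the motorcycle.
General Doppler shift: f' = f · (v + v_o)/(v + v_s).
f' = 245 × (352 + 28.06)/(352 + 34) = 245 × 380.06/386 ≈ 241 Hz.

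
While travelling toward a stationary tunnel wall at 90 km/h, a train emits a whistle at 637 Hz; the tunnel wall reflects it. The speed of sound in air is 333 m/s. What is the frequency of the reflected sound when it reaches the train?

90 km/h = 25 m/s.
The tunnel wall receives the sound from a moving source: f₁ = f₀ · v/(v − v_e) = 637 × 333/308 ≈ 689 Hz.
On the return leg the train is a moving observer: f₂ = f₁ · (v + v_e)/v = 689 × 358/333 ≈ 740 Hz.
Equivalently f₂ = f₀ · (v + v_e)/(v − v_e).

740 Hz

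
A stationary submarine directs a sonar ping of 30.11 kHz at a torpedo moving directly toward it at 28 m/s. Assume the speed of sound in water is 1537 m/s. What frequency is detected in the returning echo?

31.2 kHz

At the torpedo (a moving observer), f₁ = f₀ · (v + u)/v = 30.11 × 1565/1537 ≈ 30.7 kHz.
On reflection it acts as a source moving toward the stationary detector: f₂ = f₁ · v/(v − u) = 30.7 × 1537/1509 ≈ 31.2 kHz.
Equivalently f₂ = f₀ · (v + u)/(v − u).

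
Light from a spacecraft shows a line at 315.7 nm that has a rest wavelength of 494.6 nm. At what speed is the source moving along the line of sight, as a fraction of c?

0.421

λ'/λ₀ = 0.6383 < 1 (blueshift), so the source is approaching.
λ'/λ₀ = √((1 − β)/(1 + β)) for an approaching source ⇒ β = (1 − r²)/(1 + r²) with r = λ'/λ₀.
β = (1 − 0.4074)/(1 + 0.4074) ≈ 0.421.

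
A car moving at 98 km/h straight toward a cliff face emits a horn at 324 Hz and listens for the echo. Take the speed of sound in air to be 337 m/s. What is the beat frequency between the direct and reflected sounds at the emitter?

56.9 Hz

98 km/h = 27.22 m/s.
The cliff face receives the sound from a moving source: f₁ = f₀ · v/(v − v_e) = 324 × 337/309.78 ≈ 352.5 Hz.
On the return leg the car is a moving observer: f₂ = f₁ · (v + v_e)/v = 352.5 × 364.22/337 ≈ 380.9 Hz.
Equivalently f₂ = f₀ · (v + v_e)/(v − v_e).
Beat against the emitted tone: |f₂ − f₀| = 2v_e·f₀/(v − v_e) = 2 × 27.22 × 324/309.78 ≈ 56.9 Hz.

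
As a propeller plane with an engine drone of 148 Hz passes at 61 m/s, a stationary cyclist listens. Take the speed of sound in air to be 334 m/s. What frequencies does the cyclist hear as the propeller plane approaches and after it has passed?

181 Hz approaching; 125 Hz receding

Approaching: f₁ = f · v/(v − v_s) = 148 × 334/273 ≈ 181 Hz.
Receding: f₂ = f · v/(v + v_s) = 148 × 334/395 ≈ 125 Hz.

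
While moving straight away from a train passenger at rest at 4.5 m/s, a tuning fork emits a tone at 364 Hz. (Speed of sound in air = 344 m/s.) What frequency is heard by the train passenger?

Only the source moves, away from the listener, so f' = f · v/(v + v_s).
f' = 364 × 344/(344 + 4.5) = 364 × 344/348.5 ≈ 359 Hz.

359 Hz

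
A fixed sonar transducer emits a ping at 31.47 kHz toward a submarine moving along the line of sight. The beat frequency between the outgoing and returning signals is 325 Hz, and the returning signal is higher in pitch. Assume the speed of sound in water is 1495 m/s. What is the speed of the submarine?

Double Doppler shift off a moving reflector: f₂ = f₀ · (v + u)/(v − u) (u > 0 toward emitter).
Returning signal is higher, so f₂ = f₀ + Δf = 31470 + 325 = 31795 Hz.
Rearranging, u = v · (f₂ − f₀)/(f₂ + f₀) = 1495 × 325/63265 ≈ 7.7 m/s.
So the submarine is moving at 7.7 m/s toward the emitter.

7.7 m/s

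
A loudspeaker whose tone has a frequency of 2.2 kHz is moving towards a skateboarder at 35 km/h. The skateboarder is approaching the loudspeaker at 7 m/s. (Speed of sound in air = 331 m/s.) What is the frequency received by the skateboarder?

2.31 kHz

35 km/h = 9.722 m/s.
General Doppler shift: f' = f · (v + v_o)/(v − v_s).
f' = 2.2 × (331 + 7)/(331 − 9.722) = 2.2 × 338/321.28 ≈ 2.31 kHz.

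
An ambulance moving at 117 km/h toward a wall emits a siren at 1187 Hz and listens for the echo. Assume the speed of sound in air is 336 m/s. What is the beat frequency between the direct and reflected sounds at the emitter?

117 km/h = 32.5 m/s.
The wall receives the sound from a moving source: f₁ = f₀ · v/(v − v_e) = 1187 × 336/303.5 ≈ 1314 Hz.
On the return leg the ambulance is a moving observer: f₂ = f₁ · (v + v_e)/v = 1314 × 368.5/336 ≈ 1441 Hz.
Beat against the emitted tone: |f₂ − f₀| = 2v_e·f₀/(v − v_e) = 2 × 32.5 × 1187/303.5 ≈ 254 Hz.

254 Hz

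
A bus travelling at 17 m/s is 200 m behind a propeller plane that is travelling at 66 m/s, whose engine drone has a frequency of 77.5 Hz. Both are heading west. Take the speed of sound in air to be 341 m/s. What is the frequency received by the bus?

68 Hz

The bus is behind, so the propeller plane is moving away from it while the bus is moving toward the propeller plane.
With source receding and observer approaching, f' = f · (v + v_o)/(v + v_s).
f' = 77.5 × (341 + 17)/(341 + 66) = 77.5 × 358/407 ≈ 68 Hz.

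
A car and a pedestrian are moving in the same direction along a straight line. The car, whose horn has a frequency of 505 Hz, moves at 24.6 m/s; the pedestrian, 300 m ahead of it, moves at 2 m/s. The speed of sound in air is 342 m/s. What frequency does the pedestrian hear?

The pedestrian is ahead, so the car is moving toward it while the pedestrian is moving away from the car.
With source approaching and observer receding, f' = f · (v − v_o)/(v − v_s).
f' = 505 × (342 − 2)/(342 − 24.6) = 505 × 340/317.4 ≈ 541 Hz.

541 Hz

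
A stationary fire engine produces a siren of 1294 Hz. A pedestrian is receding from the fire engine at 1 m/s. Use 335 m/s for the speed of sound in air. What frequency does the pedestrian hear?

1290 Hz

Moving observer, stationary source: f' = f · (v − v_o)/v.
f' = 1294 × (335 − 1)/335 = 1294 × 334/335 ≈ 1290 Hz.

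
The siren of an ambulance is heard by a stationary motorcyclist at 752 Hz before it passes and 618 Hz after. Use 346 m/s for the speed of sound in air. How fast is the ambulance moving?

34 m/s

f₁/f₂ = (v + v_s)/(v − v_s), so v_s = v · (f₁ − f₂)/(f₁ + f₂).
v_s = 346 × (752 − 618)/(752 + 618) = 346 × 134/1370 ≈ 34 m/s.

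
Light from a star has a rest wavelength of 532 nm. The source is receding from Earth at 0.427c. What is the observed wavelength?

Relativistic Doppler for wavelength: λ' = λ₀ · √((1 + β)/(1 − β)).
λ' = 532 × √(1.4270/0.5730) = 532 × 1.57810 ≈ 839.5 nm.

839.5 nm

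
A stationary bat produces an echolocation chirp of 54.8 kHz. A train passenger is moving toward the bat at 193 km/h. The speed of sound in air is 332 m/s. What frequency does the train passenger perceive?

193 km/h = 53.61 m/s.
Only the observer moves, toward the source, so f' = f · (v + v_o)/v.
f' = 54.8 × (332 + 53.61)/332 = 54.8 × 385.61/332 ≈ 63.6 kHz.

63.6 kHz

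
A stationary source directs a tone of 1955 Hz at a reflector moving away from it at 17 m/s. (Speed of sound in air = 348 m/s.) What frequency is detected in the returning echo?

The reflector first receives the wave as a moving observer: f₁ = f₀ · (v − u)/v = 1955 × (348 − 17)/348 ≈ 1859 Hz.
The reflection then acts as a moving source: f₂ = f₁ · v/(v + u) ≈ 1773 Hz.
Equivalently f₂ = f₀ · (v − u)/(v + u).

1773 Hz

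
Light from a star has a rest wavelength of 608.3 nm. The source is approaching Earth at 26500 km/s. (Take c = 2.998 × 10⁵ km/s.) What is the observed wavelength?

556.7 nm

β = v/c = 26500/299800 = 0.0884.
Relativistic Doppler for wavelength: λ' = λ₀ · √((1 − β)/(1 + β)).
λ' = 608.3 × √(0.9116/1.0884) = 608.3 × 0.91519 ≈ 556.7 nm.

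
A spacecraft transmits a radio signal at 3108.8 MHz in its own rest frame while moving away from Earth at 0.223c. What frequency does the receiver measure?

Relativistic Doppler for frequency: f' = f₀ · √((1 − β)/(1 + β)).
f' = 3108.8 × √(0.7770/1.2230) = 3108.8 × 0.79707 ≈ 2477.9 MHz.

2477.9 MHz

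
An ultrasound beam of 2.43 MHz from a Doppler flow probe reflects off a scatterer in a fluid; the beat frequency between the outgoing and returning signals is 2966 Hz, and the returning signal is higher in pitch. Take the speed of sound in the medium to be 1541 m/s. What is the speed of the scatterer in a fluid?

0.94 m/s

Double Doppler shift off a moving reflector: f₂ = f₀ · (v + u)/(v − u) (u > 0 toward emitter).
Returning signal is higher, so f₂ = f₀ + Δf = 2430000 + 2966 = 2432966 Hz.
Rearranging, u = v · (f₂ − f₀)/(f₂ + f₀) = 1541 × 2966/4862966 ≈ 0.94 m/s.
So the scatterer in a fluid is moving at 0.94 m/s toward the emitter.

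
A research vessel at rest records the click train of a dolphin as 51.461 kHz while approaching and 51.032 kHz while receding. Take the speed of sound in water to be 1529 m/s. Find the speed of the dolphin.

f₁/f₂ = (v + v_s)/(v − v_s), so v_s = v · (f₁ − f₂)/(f₁ + f₂).
v_s = 1529 × (51.461 − 51.032)/(51.461 + 51.032) = 1529 × 0.429/102.493 ≈ 6.4 m/s.

6.4 m/s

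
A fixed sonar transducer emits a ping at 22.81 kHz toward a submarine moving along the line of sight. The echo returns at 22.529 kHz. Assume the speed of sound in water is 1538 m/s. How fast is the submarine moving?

9.5 m/s

Double Doppler shift off a moving reflector: f₂ = f₀ · (v + u)/(v − u) (u > 0 toward emitter).
Rearranging, u = v · (f₂ − f₀)/(f₂ + f₀) = 1538 × -0.281/45.339 ≈ -9.5 m/s.
So the submarine is moving at 9.5 m/s away from the emitter.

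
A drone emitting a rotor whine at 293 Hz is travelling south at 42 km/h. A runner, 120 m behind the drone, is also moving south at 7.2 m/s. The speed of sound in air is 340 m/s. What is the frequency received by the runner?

289 Hz

42 km/h = 11.67 m/s.
The runner is behind, so the drone is moving away from it while the runner is moving toward the drone.
With source receding and observer approaching, f' = f · (v + v_o)/(v + v_s).
f' = 293 × (340 + 7.2)/(340 + 11.67) = 293 × 347.2/351.67 ≈ 289 Hz.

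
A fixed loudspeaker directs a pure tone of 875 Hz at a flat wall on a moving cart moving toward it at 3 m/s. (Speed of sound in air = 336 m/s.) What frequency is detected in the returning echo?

891 Hz

At the flat wall on a moving cart (a moving observer), f₁ = f₀ · (v + u)/v = 875 × 339/336 ≈ 883 Hz.
On reflection it acts as a source moving toward the stationary detector: f₂ = f₁ · v/(v − u) = 883 × 336/333 ≈ 891 Hz.
Equivalently f₂ = f₀ · (v + u)/(v − u).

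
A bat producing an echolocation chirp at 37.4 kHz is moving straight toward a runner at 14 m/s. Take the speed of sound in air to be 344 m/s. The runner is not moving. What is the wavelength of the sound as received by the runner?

8.82 mm

Moving source, stationary observer: f' = f · v/(v − v_s) since the source is approaching.
f' = 37.4 × 344/(344 − 14) ≈ 39.0 kHz.
λ' = v/f' = 344/38986.7 ≈ 8.82 mm.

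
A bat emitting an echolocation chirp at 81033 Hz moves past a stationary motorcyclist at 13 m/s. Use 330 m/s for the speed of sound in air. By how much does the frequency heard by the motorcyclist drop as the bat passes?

6394 Hz

Approaching: f₁ = f · v/(v − v_s) = 81033 × 330/317 ≈ 84356 Hz.
Receding: f₂ = f · v/(v + v_s) = 81033 × 330/343 ≈ 77962 Hz.
Drop: f₁ − f₂ = 2f·v·v_s/(v² − v_s²) = 2 × 81033 × 330 × 13/(330² − 13²) ≈ 6394 Hz.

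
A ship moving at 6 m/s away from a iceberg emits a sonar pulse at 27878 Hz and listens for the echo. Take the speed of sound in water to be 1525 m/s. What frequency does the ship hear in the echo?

27659 Hz

The iceberg receives the sound from a moving source: f₁ = f₀ · v/(v + v_e) = 27878 × 1525/1531 ≈ 27769 Hz.
On the return leg the ship is a moving observer: f₂ = f₁ · (v − v_e)/v = 27769 × 1519/1525 ≈ 27659 Hz.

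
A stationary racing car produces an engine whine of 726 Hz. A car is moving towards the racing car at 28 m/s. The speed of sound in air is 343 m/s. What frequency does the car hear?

785 Hz

Only the observer moves, toward the source, so f' = f · (v + v_o)/v.
f' = 726 × (343 + 28)/343 = 726 × 371/343 ≈ 785 Hz.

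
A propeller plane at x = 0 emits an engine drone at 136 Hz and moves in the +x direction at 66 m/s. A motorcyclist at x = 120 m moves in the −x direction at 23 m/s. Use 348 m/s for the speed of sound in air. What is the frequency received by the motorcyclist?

The observer lies on the +x side, so the source is heading toward the observer and the observer is heading toward the source.
General Doppler shift: f' = f · (v + v_o)/(v − v_s).
f' = 136 × (348 + 23)/(348 − 66) = 136 × 371/282 ≈ 179 Hz.

179 Hz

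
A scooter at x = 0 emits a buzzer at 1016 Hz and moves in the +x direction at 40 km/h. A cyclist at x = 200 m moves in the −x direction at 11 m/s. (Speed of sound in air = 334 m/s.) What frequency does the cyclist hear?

40 km/h = 11.11 m/s.
The observer lies on the +x side, so the source is heading toward the observer and the observer is heading toward the source.
With source approaching and observer approaching, f' = f · (v + v_o)/(v − v_s).
f' = 1016 × (334 + 11)/(334 − 11.11) = 1016 × 345/322.89 ≈ 1086 Hz.

1086 Hz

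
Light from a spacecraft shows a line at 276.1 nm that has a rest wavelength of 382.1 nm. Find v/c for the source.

λ'/λ₀ = 0.7226 < 1 (blueshift), so the source is approaching.
λ'/λ₀ = √((1 − β)/(1 + β)) for an approaching source ⇒ β = (1 − r²)/(1 + r²) with r = λ'/λ₀.
β = (1 − 0.5221)/(1 + 0.5221) ≈ 0.314.

0.314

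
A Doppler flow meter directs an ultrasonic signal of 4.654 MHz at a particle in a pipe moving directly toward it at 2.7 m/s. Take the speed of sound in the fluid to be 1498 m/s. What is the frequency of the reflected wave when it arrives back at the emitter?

4.671 MHz

The particle in a pipe first receives the wave as a moving observer: f₁ = f₀ · (v + u)/v = 4.654 × (1498 + 2.7)/1498 ≈ 4.662 MHz.
On reflection it acts as a source moving toward the stationary detector: f₂ = f₁ · v/(v − u) = 4.662 × 1498/1495.3 ≈ 4.671 MHz.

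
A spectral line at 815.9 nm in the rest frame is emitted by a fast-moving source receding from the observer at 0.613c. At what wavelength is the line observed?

1665.7 nm

Relativistic Doppler for wavelength: λ' = λ₀ · √((1 + β)/(1 − β)).
λ' = 815.9 × √(1.6130/0.3870) = 815.9 × 2.04156 ≈ 1665.7 nm.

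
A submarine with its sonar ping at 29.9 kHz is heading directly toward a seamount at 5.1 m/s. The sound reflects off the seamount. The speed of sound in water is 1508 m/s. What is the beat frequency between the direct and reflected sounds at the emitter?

The seamount receives the sound from a moving source: f₁ = f₀ · v/(v − v_e) = 29.9 × 1508/1502.9 ≈ 30.001 kHz.
On the return leg the submarine is a moving observer: f₂ = f₁ · (v + v_e)/v = 30.001 × 1513.1/1508 ≈ 30.103 kHz.
Equivalently f₂ = f₀ · (v + v_e)/(v − v_e).
Beat against the emitted tone (with f₀ = 29900 Hz): |f₂ − f₀| = 2v_e·f₀/(v − v_e) = 2 × 5.1 × 29900/1502.9 ≈ 203 Hz.

203 Hz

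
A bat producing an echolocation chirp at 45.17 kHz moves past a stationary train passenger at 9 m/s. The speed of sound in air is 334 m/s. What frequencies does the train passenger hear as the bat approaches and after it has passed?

46.4 kHz approaching; 44.0 kHz receding

Approaching: f₁ = f · v/(v − v_s) = 45.17 × 334/325 ≈ 46.4 kHz.
Receding: f₂ = f · v/(v + v_s) = 45.17 × 334/343 ≈ 44.0 kHz.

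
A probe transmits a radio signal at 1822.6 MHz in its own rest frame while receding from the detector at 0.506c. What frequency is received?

Relativistic Doppler for frequency: f' = f₀ · √((1 − β)/(1 + β)).
f' = 1822.6 × √(0.4940/1.5060) = 1822.6 × 0.57273 ≈ 1043.9 MHz.

1043.9 MHz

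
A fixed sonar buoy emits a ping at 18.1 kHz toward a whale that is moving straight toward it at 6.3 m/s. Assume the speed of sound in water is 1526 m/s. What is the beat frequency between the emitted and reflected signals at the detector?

The whale first receives the wave as a moving observer: f₁ = f₀ · (v + u)/v = 18.1 × (1526 + 6.3)/1526 ≈ 18.1747 kHz.
The reflection then acts as a moving source: f₂ = f₁ · v/(v − u) ≈ 18.2501 kHz.
Equivalently f₂ = f₀ · (v + u)/(v − u).
Beat frequency (with f₀ = 18100 Hz): |f₂ − f₀| = 2u·f₀/(v − u) = 2 × 6.3 × 18100/1519.7 ≈ 150 Hz.

150 Hz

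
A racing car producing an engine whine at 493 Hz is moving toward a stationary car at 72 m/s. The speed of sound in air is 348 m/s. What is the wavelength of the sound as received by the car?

56.0 cm

Only the source moves, toward the listener, so f' = f · v/(v − v_s).
f' = 493 × 348/(348 − 72) ≈ 622 Hz.
λ' = v/f' = 348/621.609 ≈ 56.0 cm.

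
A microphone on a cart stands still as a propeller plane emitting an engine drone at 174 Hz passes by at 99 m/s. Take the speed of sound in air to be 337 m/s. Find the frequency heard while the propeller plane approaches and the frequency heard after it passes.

Approaching: f₁ = f · v/(v − v_s) = 174 × 337/238 ≈ 246 Hz.
Receding: f₂ = f · v/(v + v_s) = 174 × 337/436 ≈ 134 Hz.

246 Hz approaching; 134 Hz receding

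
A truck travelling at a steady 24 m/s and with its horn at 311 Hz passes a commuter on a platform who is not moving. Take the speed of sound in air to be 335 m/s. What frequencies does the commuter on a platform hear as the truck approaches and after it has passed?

Approaching: f₁ = f · v/(v − v_s) = 311 × 335/311 ≈ 335 Hz.
Receding: f₂ = f · v/(v + v_s) = 311 × 335/359 ≈ 290 Hz.

335 Hz approaching; 290 Hz receding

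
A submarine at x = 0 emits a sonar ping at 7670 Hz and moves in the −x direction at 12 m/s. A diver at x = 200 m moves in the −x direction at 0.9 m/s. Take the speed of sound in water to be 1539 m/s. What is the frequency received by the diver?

The observer lies on the +x side, so the source is heading away from the observer and the observer is heading toward the source.
Both move, so f' = f · (v + v_o)/(v + v_s).
f' = 7670 × (1539 + 0.9)/(1539 + 12) = 7670 × 1539.9/1551 ≈ 7615 Hz.

7615 Hz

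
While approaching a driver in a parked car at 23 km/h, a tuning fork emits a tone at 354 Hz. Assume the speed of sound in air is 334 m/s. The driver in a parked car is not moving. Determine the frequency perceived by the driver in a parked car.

361 Hz

23 km/h = 6.389 m/s.
Moving source, stationary observer: f' = f · v/(v − v_s) since the source is approaching.
f' = 354 × 334/(334 − 6.389) = 354 × 334/327.6 ≈ 361 Hz.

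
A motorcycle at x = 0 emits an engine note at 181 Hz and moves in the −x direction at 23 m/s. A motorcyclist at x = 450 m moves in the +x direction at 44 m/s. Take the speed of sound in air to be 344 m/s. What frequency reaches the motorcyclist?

The observer lies on the +x side, so the source is heading away from the observer and the observer is heading away from the source.
Both move, so f' = f · (v − v_o)/(v + v_s).
f' = 181 × (344 − 44)/(344 + 23) = 181 × 300/367 ≈ 148 Hz.

148 Hz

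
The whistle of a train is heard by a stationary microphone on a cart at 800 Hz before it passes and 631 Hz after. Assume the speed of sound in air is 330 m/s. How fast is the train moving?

f₁/f₂ = (v + v_s)/(v − v_s), so v_s = v · (f₁ − f₂)/(f₁ + f₂).
v_s = 330 × (800 − 631)/(800 + 631) = 330 × 169/1431 ≈ 39 m/s.

39 m/s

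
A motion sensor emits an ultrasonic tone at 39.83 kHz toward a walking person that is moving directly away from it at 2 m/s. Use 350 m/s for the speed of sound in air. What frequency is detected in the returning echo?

39.4 kHz

The walking person first receives the wave as a moving observer: f₁ = f₀ · (v − u)/v = 39.83 × (350 − 2)/350 ≈ 39.6 kHz.
The reflection then acts as a moving source: f₂ = f₁ · v/(v + u) ≈ 39.4 kHz.
Equivalently f₂ = f₀ · (v − u)/(v + u).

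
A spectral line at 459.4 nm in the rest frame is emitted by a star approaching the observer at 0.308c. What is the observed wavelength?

334.1 nm

Relativistic Doppler for wavelength: λ' = λ₀ · √((1 − β)/(1 + β)).
λ' = 459.4 × √(0.6920/1.3080) = 459.4 × 0.72736 ≈ 334.1 nm.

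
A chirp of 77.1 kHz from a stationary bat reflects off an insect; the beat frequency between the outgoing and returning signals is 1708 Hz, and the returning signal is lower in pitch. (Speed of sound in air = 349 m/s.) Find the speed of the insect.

3.9 m/s

Double Doppler shift off a moving reflector: f₂ = f₀ · (v + u)/(v − u) (u > 0 toward emitter).
Returning signal is lower, so f₂ = f₀ − Δf = 77100 − 1708 = 75392 Hz.
Rearranging, u = v · (f₂ − f₀)/(f₂ + f₀) = 349 × -1708/152492 ≈ -3.9 m/s.
So the insect is moving at 3.9 m/s away from the emitter.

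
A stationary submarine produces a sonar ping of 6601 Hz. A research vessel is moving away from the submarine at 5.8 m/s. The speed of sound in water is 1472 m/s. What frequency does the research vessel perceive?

Moving observer, stationary source: f' = f · (v − v_o)/v.
f' = 6601 × (1472 − 5.8)/1472 = 6601 × 1466.2/1472 ≈ 6575 Hz.

6575 Hz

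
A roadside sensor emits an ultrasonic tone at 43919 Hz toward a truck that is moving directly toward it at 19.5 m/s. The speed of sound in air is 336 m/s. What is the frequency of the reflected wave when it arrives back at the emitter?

49331 Hz

At the truck (a moving observer), f₁ = f₀ · (v + u)/v = 43919 × 355.5/336 ≈ 46468 Hz.
On reflection it acts as a source moving toward the stationary detector: f₂ = f₁ · v/(v − u) = 46468 × 336/316.5 ≈ 49331 Hz.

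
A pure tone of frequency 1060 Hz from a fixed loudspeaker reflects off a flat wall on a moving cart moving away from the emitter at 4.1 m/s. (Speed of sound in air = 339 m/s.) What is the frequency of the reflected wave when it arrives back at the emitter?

The flat wall on a moving cart first receives the wave as a moving observer: f₁ = f₀ · (v − u)/v = 1060 × (339 − 4.1)/339 ≈ 1047 Hz.
The reflection then acts as a moving source: f₂ = f₁ · v/(v + u) ≈ 1035 Hz.

1035 Hz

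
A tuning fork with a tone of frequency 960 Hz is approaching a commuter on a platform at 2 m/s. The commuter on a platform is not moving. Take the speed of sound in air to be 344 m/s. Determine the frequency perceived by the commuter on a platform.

Only the source moves, toward the listener, so f' = f · v/(v − v_s).
f' = 960 × 344/(344 − 2) = 960 × 344/342 ≈ 966 Hz.

966 Hz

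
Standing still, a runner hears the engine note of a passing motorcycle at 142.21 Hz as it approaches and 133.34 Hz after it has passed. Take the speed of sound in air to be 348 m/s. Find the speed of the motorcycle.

f₁/f₂ = (v + v_s)/(v − v_s), so v_s = v · (f₁ − f₂)/(f₁ + f₂).
v_s = 348 × (142.21 − 133.34)/(142.21 + 133.34) = 348 × 8.87/275.55 ≈ 11.2 m/s.

11.2 m/s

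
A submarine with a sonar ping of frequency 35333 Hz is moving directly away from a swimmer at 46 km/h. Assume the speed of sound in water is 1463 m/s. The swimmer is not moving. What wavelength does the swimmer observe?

4.2 cm

46 km/h = 12.78 m/s.
Only the source moves, away from the listener, so f' = f · v/(v + v_s).
f' = 35333 × 1463/(1463 + 12.78) ≈ 35027 Hz.
λ' = v/f' = 1463/35027.1 ≈ 4.2 cm.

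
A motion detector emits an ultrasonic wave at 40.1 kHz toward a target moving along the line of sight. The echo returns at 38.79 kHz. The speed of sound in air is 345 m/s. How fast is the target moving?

5.7 m/s

Double Doppler shift off a moving reflector: f₂ = f₀ · (v + u)/(v − u) (u > 0 toward emitter).
Rearranging, u = v · (f₂ − f₀)/(f₂ + f₀) = 345 × -1.31/78.89 ≈ -5.7 m/s.
So the target is moving at 5.7 m/s away from the emitter.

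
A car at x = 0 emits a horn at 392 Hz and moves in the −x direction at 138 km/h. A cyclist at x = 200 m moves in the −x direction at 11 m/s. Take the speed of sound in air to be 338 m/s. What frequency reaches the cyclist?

364 Hz

138 km/h = 38.33 m/s.
The observer lies on the +x side, so the source is heading away from the observer and the observer is heading toward the source.
With source receding and observer approaching, f' = f · (v + v_o)/(v + v_s).
f' = 392 × (338 + 11)/(338 + 38.33) = 392 × 349/376.33 ≈ 364 Hz.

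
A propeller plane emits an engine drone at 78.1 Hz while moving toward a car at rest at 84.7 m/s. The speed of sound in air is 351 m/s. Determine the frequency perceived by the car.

With the source moving toward a stationary observer, f' = f · v/(v − v_s).
f' = 78.1 × 351/(351 − 84.7) = 78.1 × 351/266.3 ≈ 103 Hz.

103 Hz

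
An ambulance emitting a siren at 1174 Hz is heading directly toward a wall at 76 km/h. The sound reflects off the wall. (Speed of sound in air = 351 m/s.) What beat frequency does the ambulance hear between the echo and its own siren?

76 km/h = 21.11 m/s.
The wall receives the sound from a moving source: f₁ = f₀ · v/(v − v_e) = 1174 × 351/329.89 ≈ 1249.1 Hz.
On the return leg the ambulance is a moving observer: f₂ = f₁ · (v + v_e)/v = 1249.1 × 372.11/351 ≈ 1324.3 Hz.
Beat against the emitted tone: |f₂ − f₀| = 2v_e·f₀/(v − v_e) = 2 × 21.11 × 1174/329.89 ≈ 150 Hz.

150 Hz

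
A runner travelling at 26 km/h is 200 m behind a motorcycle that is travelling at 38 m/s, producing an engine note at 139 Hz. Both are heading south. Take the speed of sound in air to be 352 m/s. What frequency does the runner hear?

26 km/h = 7.222 m/s.
The runner is behind, so the motorcycle is moving away from it while the runner is moving toward the motorcycle.
Both move, so f' = f · (v + v_o)/(v + v_s).
f' = 139 × (352 + 7.222)/(352 + 38) = 139 × 359.22/390 ≈ 128 Hz.

128 Hz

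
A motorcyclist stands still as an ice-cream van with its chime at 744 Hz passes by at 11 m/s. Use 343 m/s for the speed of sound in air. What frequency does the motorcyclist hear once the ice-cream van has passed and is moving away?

721 Hz

Receding: f₂ = f · v/(v + v_s) = 744 × 343/354 ≈ 721 Hz.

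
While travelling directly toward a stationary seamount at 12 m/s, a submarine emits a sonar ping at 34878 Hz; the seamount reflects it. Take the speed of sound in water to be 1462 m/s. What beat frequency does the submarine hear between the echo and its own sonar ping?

The seamount receives the sound from a moving source: f₁ = f₀ · v/(v − v_e) = 34878 × 1462/1450 ≈ 35167 Hz.
On the return leg the submarine is a moving observer: f₂ = f₁ · (v + v_e)/v = 35167 × 1474/1462 ≈ 35455 Hz.
Beat against the emitted tone: |f₂ − f₀| = 2v_e·f₀/(v − v_e) = 2 × 12 × 34878/1450 ≈ 577 Hz.

577 Hz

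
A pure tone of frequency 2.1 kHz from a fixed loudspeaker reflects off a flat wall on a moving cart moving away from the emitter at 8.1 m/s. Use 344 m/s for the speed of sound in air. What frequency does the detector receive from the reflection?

2.00 kHz

The flat wall on a moving cart first receives the wave as a moving observer: f₁ = f₀ · (v − u)/v = 2.1 × (344 − 8.1)/344 ≈ 2.05 kHz.
On reflection it acts as a source moving away from the stationary detector: f₂ = f₁ · v/(v + u) = 2.05 × 344/352.1 ≈ 2.00 kHz.
Equivalently f₂ = f₀ · (v − u)/(v + u).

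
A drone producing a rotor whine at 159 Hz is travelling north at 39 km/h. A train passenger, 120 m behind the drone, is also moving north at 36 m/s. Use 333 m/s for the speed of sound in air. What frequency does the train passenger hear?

39 km/h = 10.83 m/s.
The train passenger is behind, so the drone is moving away from it while the train passenger is moving toward the drone.
Both move, so f' = f · (v + v_o)/(v + v_s).
f' = 159 × (333 + 36)/(333 + 10.83) = 159 × 369/343.83 ≈ 171 Hz.

171 Hz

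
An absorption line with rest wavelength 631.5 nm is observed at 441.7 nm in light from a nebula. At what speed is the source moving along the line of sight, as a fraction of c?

0.343

λ'/λ₀ = 0.6994 < 1 (blueshift), so the source is approaching.
λ'/λ₀ = √((1 − β)/(1 + β)) for an approaching source ⇒ β = (1 − r²)/(1 + r²) with r = λ'/λ₀.
β = (1 − 0.4892)/(1 + 0.4892) ≈ 0.343.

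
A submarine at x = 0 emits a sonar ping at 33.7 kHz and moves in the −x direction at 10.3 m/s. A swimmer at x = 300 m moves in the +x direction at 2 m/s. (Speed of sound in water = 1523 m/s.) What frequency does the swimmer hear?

The observer lies on the +x side, so the source is heading away from the observer and the observer is heading away from the source.
With source receding and observer receding, f' = f · (v − v_o)/(v + v_s).
f' = 33.7 × (1523 − 2)/(1523 + 10.3) = 33.7 × 1521/1533.3 ≈ 33.4 kHz.

33.4 kHz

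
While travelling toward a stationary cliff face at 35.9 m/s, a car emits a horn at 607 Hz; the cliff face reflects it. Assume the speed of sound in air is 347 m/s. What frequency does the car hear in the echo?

The cliff face receives the sound from a moving source: f₁ = f₀ · v/(v − v_e) = 607 × 347/311.1 ≈ 677 Hz.
On the return leg the car is a moving observer: f₂ = f₁ · (v + v_e)/v = 677 × 382.9/347 ≈ 747 Hz.
Equivalently f₂ = f₀ · (v + v_e)/(v − v_e).

747 Hz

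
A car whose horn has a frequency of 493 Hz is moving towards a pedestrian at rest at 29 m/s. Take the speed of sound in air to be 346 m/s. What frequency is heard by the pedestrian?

With the source moving toward a stationary observer, f' = f · v/(v − v_s).
f' = 493 × 346/(346 − 29) = 493 × 346/317 ≈ 538 Hz.

538 Hz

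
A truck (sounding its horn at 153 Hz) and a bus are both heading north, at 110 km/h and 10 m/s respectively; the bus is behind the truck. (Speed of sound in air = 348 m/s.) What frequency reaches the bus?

110 km/h = 30.56 m/s.
The bus is behind, so the truck is moving away from it while the bus is moving toward the truck.
General Doppler shift: f' = f · (v + v_o)/(v + v_s).
f' = 153 × (348 + 10)/(348 + 30.56) = 153 × 358/378.56 ≈ 145 Hz.

145 Hz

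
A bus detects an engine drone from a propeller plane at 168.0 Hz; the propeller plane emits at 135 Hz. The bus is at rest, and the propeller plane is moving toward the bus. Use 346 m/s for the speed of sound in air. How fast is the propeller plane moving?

f' = f · v/(v − v_s) ⇒ v_s = v · |1 − f/f'|.
v_s = 346 × |1 − 135/168.0| = 346 × 0.1964 ≈ 68 m/s.

68 m/s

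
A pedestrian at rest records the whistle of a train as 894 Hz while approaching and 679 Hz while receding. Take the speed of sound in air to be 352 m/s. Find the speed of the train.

48 m/s

f₁/f₂ = (v + v_s)/(v − v_s), so v_s = v · (f₁ − f₂)/(f₁ + f₂).
v_s = 352 × (894 − 679)/(894 + 679) = 352 × 215/1573 ≈ 48 m/s.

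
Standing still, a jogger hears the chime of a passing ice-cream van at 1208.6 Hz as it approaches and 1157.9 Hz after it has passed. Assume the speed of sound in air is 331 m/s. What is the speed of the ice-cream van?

7.1 m/s

f₁/f₂ = (v + v_s)/(v − v_s), so v_s = v · (f₁ − f₂)/(f₁ + f₂).
v_s = 331 × (1208.6 − 1157.9)/(1208.6 + 1157.9) = 331 × 50.7/2366.5 ≈ 7.1 m/s.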